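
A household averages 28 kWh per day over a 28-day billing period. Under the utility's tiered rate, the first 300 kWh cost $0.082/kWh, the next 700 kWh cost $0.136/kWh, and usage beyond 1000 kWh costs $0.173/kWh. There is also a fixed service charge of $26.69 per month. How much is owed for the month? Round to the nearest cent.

$117.11

Usage = 28 kWh/day × 28 days = 784 kWh
First 300 kWh × $0.082 = $24.60
Next 484 kWh × $0.136 = $65.82
Remaining tier: 0 kWh (not reached)
Energy charge = $90.42; + service $26.69 = $117.11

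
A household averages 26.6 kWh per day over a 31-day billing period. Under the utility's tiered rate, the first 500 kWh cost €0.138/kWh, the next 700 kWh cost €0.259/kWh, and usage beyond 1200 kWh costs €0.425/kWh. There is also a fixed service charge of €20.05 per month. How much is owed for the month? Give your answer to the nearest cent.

Usage = 26.6 kWh/day × 31 days = 824.6 kWh
First 500 kWh × €0.138 = €69.00
Next 324.6 kWh × €0.259 = €84.07
Remaining tier: 0 kWh (not reached)
Energy charge = €153.07; + service €20.05 = €173.12

€173.12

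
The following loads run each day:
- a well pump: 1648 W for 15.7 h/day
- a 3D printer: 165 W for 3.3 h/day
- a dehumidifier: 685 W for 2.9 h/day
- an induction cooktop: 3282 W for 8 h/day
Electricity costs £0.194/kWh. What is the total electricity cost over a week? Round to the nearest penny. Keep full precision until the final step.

well pump: 1648 W × 15.7 h × 7 d = 181,115 Wh = 181.1 kWh
3D printer: 165 W × 3.3 h × 7 d = 3,812 Wh = 3.812 kWh
dehumidifier: 685 W × 2.9 h × 7 d = 13,906 Wh = 13.91 kWh
induction cooktop: 3282 W × 8 h × 7 d = 183,792 Wh = 183.8 kWh
Total energy = 181.1 + 3.812 + 13.91 + 183.8 = 382.6 kWh
Cost = 382.6 kWh × £0.194 = £74.23

£74.23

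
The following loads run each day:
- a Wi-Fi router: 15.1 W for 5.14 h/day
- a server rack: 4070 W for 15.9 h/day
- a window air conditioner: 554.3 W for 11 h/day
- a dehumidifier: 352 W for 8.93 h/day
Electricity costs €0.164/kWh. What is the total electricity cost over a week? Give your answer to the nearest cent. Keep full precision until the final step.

€84.99

Wi-Fi router: 15.1 W × 5.14 h × 7 d = 543 Wh = 0.5433 kWh
server rack: 4070 W × 15.9 h × 7 d = 452,991 Wh = 453 kWh
window air conditioner: 554.3 W × 11 h × 7 d = 42,681 Wh = 42.68 kWh
dehumidifier: 352 W × 8.93 h × 7 d = 22,004 Wh = 22 kWh
Total energy = 0.5433 + 453 + 42.68 + 22 = 518.2 kWh
Cost = 518.2 kWh × €0.164 = €84.99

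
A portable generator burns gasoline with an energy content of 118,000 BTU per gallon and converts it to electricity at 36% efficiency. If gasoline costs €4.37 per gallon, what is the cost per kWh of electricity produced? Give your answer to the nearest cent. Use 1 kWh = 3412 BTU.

€0.35

Electrical output per gallon = 118,000 BTU × 0.36 / 3412 BTU/kWh = 12.45 kWh
Cost per kWh = €4.37 / 12.45 kWh = €0.351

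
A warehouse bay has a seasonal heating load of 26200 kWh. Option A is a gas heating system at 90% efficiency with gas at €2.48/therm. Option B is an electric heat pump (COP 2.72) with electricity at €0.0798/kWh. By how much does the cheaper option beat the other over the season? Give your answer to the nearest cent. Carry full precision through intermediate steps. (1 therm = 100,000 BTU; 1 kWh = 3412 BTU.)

€1694.65

Heat load = 26200 kWh × 3412 = 89,394,400 BTU
Gas: input = 89,394,400 / 0.90 = 99,327,111 BTU = 993.3 therm → 993.3 × €2.48 = €2,463.31
Heat pump: 89,394,400 BTU / 3412 = 26,200 kWh heat; / 2.72 = 9,632 kWh in → × €0.0798 = €768.66
Difference = |€2,463.31 − €768.66| = €1,694.65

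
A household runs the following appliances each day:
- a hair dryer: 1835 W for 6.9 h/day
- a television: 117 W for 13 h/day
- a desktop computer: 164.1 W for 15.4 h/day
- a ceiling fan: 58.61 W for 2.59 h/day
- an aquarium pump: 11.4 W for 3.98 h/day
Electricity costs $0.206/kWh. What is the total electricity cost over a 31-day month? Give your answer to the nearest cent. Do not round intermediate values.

hair dryer: 1835 W × 6.9 h × 31 d = 392,506 Wh = 392.5 kWh
television: 117 W × 13 h × 31 d = 47,151 Wh = 47.15 kWh
desktop computer: 164.1 W × 15.4 h × 31 d = 78,341 Wh = 78.34 kWh
ceiling fan: 58.61 W × 2.59 h × 31 d = 4,706 Wh = 4.706 kWh
aquarium pump: 11.4 W × 3.98 h × 31 d = 1,407 Wh = 1.407 kWh
Total energy = 392.5 + 47.15 + 78.34 + 4.706 + 1.407 = 524.1 kWh
Cost = 524.1 kWh × $0.206 = $107.97

$107.97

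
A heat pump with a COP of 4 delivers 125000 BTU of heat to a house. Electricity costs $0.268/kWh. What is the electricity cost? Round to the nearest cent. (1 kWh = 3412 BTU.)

Heat delivered = 125,000 BTU / 3412 = 36.64 kWh
Electrical input = 36.64 kWh / 4 = 9.159 kWh
Cost = 9.159 × $0.268/kWh = $2.45

$2.45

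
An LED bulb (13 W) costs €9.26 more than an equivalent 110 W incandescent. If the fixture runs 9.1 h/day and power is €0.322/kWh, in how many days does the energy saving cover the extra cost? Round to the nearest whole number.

33 days

Power saved = 110 − 13 = 97 W
Daily energy saved = 97 W × 9.1 h = 882.7 Wh = 0.8827 kWh
Daily savings = 0.8827 × €0.322 = €0.2842
Payback = €9.26 / €0.2842 per day = 32.58 days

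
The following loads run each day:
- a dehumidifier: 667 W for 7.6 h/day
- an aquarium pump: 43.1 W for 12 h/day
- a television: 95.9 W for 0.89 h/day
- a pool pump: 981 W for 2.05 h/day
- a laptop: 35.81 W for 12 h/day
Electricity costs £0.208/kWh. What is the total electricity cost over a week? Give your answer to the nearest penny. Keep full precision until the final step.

£11.81

dehumidifier: 667 W × 7.6 h × 7 d = 35,484 Wh = 35.48 kWh
aquarium pump: 43.1 W × 12 h × 7 d = 3,620 Wh = 3.62 kWh
television: 95.9 W × 0.89 h × 7 d = 597 Wh = 0.5975 kWh
pool pump: 981 W × 2.05 h × 7 d = 14,077 Wh = 14.08 kWh
laptop: 35.81 W × 12 h × 7 d = 3,008 Wh = 3.008 kWh
Total energy = 35.48 + 3.62 + 0.5975 + 14.08 + 3.008 = 56.79 kWh
Cost = 56.79 kWh × £0.208 = £11.81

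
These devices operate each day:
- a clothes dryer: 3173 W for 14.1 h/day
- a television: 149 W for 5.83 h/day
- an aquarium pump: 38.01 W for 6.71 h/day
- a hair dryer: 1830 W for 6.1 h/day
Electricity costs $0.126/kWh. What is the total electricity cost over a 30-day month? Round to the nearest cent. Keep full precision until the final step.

clothes dryer: 3173 W × 14.1 h × 30 d = 1,342,179 Wh = 1,342 kWh
television: 149 W × 5.83 h × 30 d = 26,060 Wh = 26.06 kWh
aquarium pump: 38.01 W × 6.71 h × 30 d = 7,651 Wh = 7.651 kWh
hair dryer: 1830 W × 6.1 h × 30 d = 334,890 Wh = 334.9 kWh
Total energy = 1,342 + 26.06 + 7.651 + 334.9 = 1,711 kWh
Cost = 1,711 kWh × $0.126 = $215.56

$215.56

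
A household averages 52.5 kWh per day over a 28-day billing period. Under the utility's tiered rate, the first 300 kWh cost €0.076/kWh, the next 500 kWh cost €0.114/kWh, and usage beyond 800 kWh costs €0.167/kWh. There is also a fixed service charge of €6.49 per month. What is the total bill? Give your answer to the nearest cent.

Usage = 52.5 kWh/day × 28 days = 1470 kWh
First 300 kWh × €0.076 = €22.80
Next 500 kWh × €0.114 = €57.00
Remaining 670 kWh × €0.167 = €111.89
Energy charge = €191.69; + service €6.49 = €198.18

€198.18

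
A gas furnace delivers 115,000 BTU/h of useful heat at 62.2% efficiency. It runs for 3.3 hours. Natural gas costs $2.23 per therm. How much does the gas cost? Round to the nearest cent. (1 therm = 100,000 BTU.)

$13.61

Heat delivered = 115,000 BTU/h × 3.3 h = 379,500 BTU
Gas input = 379,500 / 0.622 = 610,129 BTU
= 610,129 / 100,000 = 6.101 therm
Cost = 6.101 × $2.23/therm = $13.61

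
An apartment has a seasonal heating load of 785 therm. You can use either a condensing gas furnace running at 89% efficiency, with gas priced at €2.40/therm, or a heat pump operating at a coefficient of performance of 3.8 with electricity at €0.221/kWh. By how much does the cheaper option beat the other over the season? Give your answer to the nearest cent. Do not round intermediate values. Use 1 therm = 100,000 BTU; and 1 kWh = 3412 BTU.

Heat load = 785 therm × 100,000 = 78,500,000 BTU
Gas: input = 78,500,000 / 0.89 = 88,202,247 BTU = 882 therm → 882 × €2.40 = €2,116.85
Heat pump: 78,500,000 BTU / 3412 = 23,010 kWh heat; / 3.8 = 6,054 kWh in → × €0.221 = €1,338.04
Difference = |€2,116.85 − €1,338.04| = €778.81

€778.81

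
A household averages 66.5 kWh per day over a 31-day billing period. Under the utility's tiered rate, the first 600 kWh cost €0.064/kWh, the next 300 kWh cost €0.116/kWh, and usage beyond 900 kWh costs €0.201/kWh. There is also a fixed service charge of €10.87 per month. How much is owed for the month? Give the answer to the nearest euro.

€318

Usage = 66.5 kWh/day × 31 days = 2061.5 kWh
First 600 kWh × €0.064 = €38.40
Next 300 kWh × €0.116 = €34.80
Remaining 1161.5 kWh × €0.201 = €233.46
Energy charge = €306.66; + service €10.87 = €317.53 ≈ €318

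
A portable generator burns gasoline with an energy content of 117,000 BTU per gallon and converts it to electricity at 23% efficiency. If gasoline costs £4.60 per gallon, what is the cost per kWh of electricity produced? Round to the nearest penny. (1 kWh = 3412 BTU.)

Electrical output per gallon = 117,000 BTU × 0.23 / 3412 BTU/kWh = 7.887 kWh
Cost per kWh = £4.60 / 7.887 kWh = £0.583

£0.58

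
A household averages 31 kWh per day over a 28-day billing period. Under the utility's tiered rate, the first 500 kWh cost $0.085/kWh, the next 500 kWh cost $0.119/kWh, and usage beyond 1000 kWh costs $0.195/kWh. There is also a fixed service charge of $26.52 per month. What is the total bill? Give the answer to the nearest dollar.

Usage = 31 kWh/day × 28 days = 868 kWh
First 500 kWh × $0.085 = $42.50
Next 368 kWh × $0.119 = $43.79
Remaining tier: 0 kWh (not reached)
Energy charge = $86.29; + service $26.52 = $112.81 ≈ $113

$113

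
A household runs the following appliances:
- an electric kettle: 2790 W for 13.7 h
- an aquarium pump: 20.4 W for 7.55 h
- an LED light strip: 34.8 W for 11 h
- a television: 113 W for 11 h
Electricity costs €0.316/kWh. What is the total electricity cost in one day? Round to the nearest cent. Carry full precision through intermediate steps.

€12.64

electric kettle: 2790 W × 13.7 h = 38,223 Wh = 38.22 kWh
aquarium pump: 20.4 W × 7.55 h = 154 Wh = 0.154 kWh
LED light strip: 34.8 W × 11 h = 383 Wh = 0.3828 kWh
television: 113 W × 11 h = 1,243 Wh = 1.243 kWh
Total energy = 38.22 + 0.154 + 0.3828 + 1.243 = 40 kWh
Cost = 40 kWh × €0.316 = €12.64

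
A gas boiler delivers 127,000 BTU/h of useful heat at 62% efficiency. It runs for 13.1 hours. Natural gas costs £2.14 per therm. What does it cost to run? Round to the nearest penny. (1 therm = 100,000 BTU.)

Heat delivered = 127,000 BTU/h × 13.1 h = 1,663,700 BTU
Gas input = 1,663,700 / 0.62 = 2,683,387 BTU
= 2,683,387 / 100,000 = 26.83 therm
Cost = 26.83 × £2.14/therm = £57.42

£57.42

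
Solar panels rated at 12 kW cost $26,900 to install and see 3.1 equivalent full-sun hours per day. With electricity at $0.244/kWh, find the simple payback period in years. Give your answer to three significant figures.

Daily generation = 12 kW × 3.1 h = 37.2 kWh
Annual generation = 37.2 × 365 = 13578 kWh
Annual savings = 13578 × $0.244 = $3,313.03
Payback = $26,900 / $3,313.03 = 8.12 years

8.12 years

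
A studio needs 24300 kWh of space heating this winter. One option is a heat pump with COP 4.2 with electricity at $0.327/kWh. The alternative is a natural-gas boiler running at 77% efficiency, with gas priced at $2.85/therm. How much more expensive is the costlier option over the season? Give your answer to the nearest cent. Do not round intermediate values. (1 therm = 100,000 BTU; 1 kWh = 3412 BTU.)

$1176.88

Heat load = 24300 kWh × 3412 = 82,911,600 BTU
Gas: input = 82,911,600 / 0.77 = 107,677,403 BTU = 1,077 therm → 1,077 × $2.85 = $3,068.81
Heat pump: 82,911,600 BTU / 3412 = 24,300 kWh heat; / 4.2 = 5,786 kWh in → × $0.327 = $1,891.93
Difference = |$3,068.81 − $1,891.93| = $1,176.88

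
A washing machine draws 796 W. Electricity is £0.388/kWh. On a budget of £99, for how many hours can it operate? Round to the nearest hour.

321 h

Energy budget = £99 / £0.388 per kWh = 255.2 kWh = 255,155 Wh
Runtime = 255,155 Wh / 796 W = 320.5 h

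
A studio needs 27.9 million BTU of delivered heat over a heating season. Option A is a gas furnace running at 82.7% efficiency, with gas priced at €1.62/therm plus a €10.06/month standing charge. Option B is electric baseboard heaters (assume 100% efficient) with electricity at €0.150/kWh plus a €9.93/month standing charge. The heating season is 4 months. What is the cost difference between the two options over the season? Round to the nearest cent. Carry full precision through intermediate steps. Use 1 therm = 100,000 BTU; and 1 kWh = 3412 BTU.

€679.50

Heat load = 27.9 × 10⁶ BTU = 27,900,000 BTU
Gas: input = 27,900,000 / 0.827 = 33,736,397 BTU = 337.4 therm → 337.4 × €1.62 = €546.53; + 4 × €10.06 standing = €586.77
Electric: 27,900,000 BTU / 3412 = 8,177 kWh → × €0.150 = €1,226.55; + 4 × €9.93 standing = €1,266.27
Difference = |€586.77 − €1,266.27| = €679.50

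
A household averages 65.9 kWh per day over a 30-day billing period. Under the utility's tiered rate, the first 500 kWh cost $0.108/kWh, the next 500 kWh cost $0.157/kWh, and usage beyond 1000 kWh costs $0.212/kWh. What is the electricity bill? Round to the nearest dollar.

Usage = 65.9 kWh/day × 30 days = 1977 kWh
First 500 kWh × $0.108 = $54.00
Next 500 kWh × $0.157 = $78.50
Remaining 977 kWh × $0.212 = $207.12
Total = $339.62 ≈ $340

$340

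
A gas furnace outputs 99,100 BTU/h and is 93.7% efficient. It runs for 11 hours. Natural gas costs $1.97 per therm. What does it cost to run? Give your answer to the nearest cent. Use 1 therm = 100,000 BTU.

$22.92

Heat delivered = 99,100 BTU/h × 11 h = 1,090,100 BTU
Gas input = 1,090,100 / 0.937 = 1,163,394 BTU
= 1,163,394 / 100,000 = 11.63 therm
Cost = 11.63 × $1.97/therm = $22.92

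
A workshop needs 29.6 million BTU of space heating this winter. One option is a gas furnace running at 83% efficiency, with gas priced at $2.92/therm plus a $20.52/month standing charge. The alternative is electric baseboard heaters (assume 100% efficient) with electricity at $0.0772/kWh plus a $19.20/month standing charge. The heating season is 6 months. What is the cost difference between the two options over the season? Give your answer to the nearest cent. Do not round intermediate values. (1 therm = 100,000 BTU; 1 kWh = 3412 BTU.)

$379.54

Heat load = 29.6 × 10⁶ BTU = 29,600,000 BTU
Gas: input = 29,600,000 / 0.83 = 35,662,651 BTU = 356.6 therm → 356.6 × $2.92 = $1,041.35; + 6 × $20.52 standing = $1,164.47
Electric: 29,600,000 BTU / 3412 = 8,675 kWh → × $0.0772 = $669.73; + 6 × $19.20 standing = $784.93
Difference = |$1,164.47 − $784.93| = $379.54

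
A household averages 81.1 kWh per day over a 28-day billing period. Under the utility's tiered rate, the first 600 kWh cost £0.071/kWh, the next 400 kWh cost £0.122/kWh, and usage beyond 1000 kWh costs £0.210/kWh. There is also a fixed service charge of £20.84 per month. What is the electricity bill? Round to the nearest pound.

Usage = 81.1 kWh/day × 28 days = 2270.8 kWh
First 600 kWh × £0.071 = £42.60
Next 400 kWh × £0.122 = £48.80
Remaining 1270.8 kWh × £0.210 = £266.87
Energy charge = £358.27; + service £20.84 = £379.11 ≈ £379

£379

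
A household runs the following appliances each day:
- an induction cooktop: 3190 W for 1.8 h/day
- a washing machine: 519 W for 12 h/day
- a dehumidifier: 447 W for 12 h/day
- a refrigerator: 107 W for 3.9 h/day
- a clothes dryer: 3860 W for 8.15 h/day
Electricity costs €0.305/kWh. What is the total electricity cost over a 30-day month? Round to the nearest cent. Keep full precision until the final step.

induction cooktop: 3190 W × 1.8 h × 30 d = 172,260 Wh = 172.3 kWh
washing machine: 519 W × 12 h × 30 d = 186,840 Wh = 186.8 kWh
dehumidifier: 447 W × 12 h × 30 d = 160,920 Wh = 160.9 kWh
refrigerator: 107 W × 3.9 h × 30 d = 12,519 Wh = 12.52 kWh
clothes dryer: 3860 W × 8.15 h × 30 d = 943,770 Wh = 943.8 kWh
Total energy = 172.3 + 186.8 + 160.9 + 12.52 + 943.8 = 1,476 kWh
Cost = 1,476 kWh × €0.305 = €450.27

€450.27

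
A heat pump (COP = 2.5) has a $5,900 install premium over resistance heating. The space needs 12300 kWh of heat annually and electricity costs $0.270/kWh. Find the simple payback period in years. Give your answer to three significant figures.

2.96 years

Resistance: 12300 kWh × $0.270 = $3,321.00/yr
Heat pump: 12300 / 2.5 = 4920 kWh in → × $0.270 = $1,328.40/yr
Annual savings = $1,992.60
Payback = $5,900 / $1,992.60 = 2.96 years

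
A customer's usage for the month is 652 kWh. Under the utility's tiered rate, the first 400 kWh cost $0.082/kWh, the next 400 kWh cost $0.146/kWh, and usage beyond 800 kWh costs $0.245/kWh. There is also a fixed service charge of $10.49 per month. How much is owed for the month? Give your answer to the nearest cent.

$80.08

First 400 kWh × $0.082 = $32.80
Next 252 kWh × $0.146 = $36.79
Remaining tier: 0 kWh (not reached)
Energy charge = $69.59; + service $10.49 = $80.08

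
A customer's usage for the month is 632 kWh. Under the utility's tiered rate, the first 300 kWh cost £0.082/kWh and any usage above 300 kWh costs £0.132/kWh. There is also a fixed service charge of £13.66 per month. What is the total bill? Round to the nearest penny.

£82.08

First 300 kWh × £0.082 = £24.60
Remaining 332 kWh × £0.132 = £43.82
Energy charge = £68.42; + service £13.66 = £82.08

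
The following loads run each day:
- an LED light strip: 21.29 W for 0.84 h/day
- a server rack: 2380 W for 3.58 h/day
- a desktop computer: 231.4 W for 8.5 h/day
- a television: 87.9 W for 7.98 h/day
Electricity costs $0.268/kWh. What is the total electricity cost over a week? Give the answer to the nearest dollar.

LED light strip: 21.29 W × 0.84 h × 7 d = 125 Wh = 0.1252 kWh
server rack: 2380 W × 3.58 h × 7 d = 59,643 Wh = 59.64 kWh
desktop computer: 231.4 W × 8.5 h × 7 d = 13,768 Wh = 13.77 kWh
television: 87.9 W × 7.98 h × 7 d = 4,910 Wh = 4.91 kWh
Total energy = 0.1252 + 59.64 + 13.77 + 4.91 = 78.45 kWh
Cost = 78.45 kWh × $0.268 = $21.02 ≈ $21

$21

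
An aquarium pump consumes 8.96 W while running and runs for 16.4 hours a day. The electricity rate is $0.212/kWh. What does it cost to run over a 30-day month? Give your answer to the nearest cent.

$0.93

Energy = 8.96 W × 16.4 h/day × 30 days = 4,408 Wh = 4.408 kWh
Cost = 4.408 kWh × $0.212/kWh = $0.93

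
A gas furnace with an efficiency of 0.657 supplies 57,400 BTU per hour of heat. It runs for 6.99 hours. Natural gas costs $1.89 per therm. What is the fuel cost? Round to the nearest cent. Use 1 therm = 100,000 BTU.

Heat delivered = 57,400 BTU/h × 6.99 h = 401,226 BTU
Gas input = 401,226 / 0.657 = 610,694 BTU
= 610,694 / 100,000 = 6.107 therm
Cost = 6.107 × $1.89/therm = $11.54

$11.54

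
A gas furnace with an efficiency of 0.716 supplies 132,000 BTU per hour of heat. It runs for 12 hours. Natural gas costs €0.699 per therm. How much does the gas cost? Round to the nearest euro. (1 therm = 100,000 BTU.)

€15

Heat delivered = 132,000 BTU/h × 12 h = 1,584,000 BTU
Gas input = 1,584,000 / 0.716 = 2,212,291 BTU
= 2,212,291 / 100,000 = 22.12 therm
Cost = 22.12 × €0.699/therm = €15.46 ≈ €15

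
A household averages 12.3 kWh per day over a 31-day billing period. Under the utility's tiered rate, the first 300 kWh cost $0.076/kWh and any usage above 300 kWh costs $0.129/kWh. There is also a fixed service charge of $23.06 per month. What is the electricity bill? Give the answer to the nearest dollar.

$56

Usage = 12.3 kWh/day × 31 days = 381.3 kWh
First 300 kWh × $0.076 = $22.80
Remaining 81.3 kWh × $0.129 = $10.49
Energy charge = $33.29; + service $23.06 = $56.35 ≈ $56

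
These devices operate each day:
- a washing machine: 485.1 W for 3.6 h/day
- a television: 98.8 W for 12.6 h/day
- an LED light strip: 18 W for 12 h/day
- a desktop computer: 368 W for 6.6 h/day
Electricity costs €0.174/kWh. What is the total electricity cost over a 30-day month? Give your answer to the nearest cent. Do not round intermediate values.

€29.42

washing machine: 485.1 W × 3.6 h × 30 d = 52,391 Wh = 52.39 kWh
television: 98.8 W × 12.6 h × 30 d = 37,346 Wh = 37.35 kWh
LED light strip: 18 W × 12 h × 30 d = 6,480 Wh = 6.48 kWh
desktop computer: 368 W × 6.6 h × 30 d = 72,864 Wh = 72.86 kWh
Total energy = 52.39 + 37.35 + 6.48 + 72.86 = 169.1 kWh
Cost = 169.1 kWh × €0.174 = €29.42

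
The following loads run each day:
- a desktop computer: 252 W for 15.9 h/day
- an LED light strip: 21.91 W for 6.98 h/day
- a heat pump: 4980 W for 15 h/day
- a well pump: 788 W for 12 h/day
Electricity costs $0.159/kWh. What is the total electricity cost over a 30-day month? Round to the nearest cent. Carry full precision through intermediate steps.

desktop computer: 252 W × 15.9 h × 30 d = 120,204 Wh = 120.2 kWh
LED light strip: 21.91 W × 6.98 h × 30 d = 4,588 Wh = 4.588 kWh
heat pump: 4980 W × 15 h × 30 d = 2,241,000 Wh = 2,241 kWh
well pump: 788 W × 12 h × 30 d = 283,680 Wh = 283.7 kWh
Total energy = 120.2 + 4.588 + 2,241 + 283.7 = 2,649 kWh
Cost = 2,649 kWh × $0.159 = $421.27

$421.27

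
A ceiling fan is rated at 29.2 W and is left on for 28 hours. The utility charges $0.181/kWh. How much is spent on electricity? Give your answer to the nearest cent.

$0.15

Energy = 29.2 W × 28 h = 818 Wh = 0.8176 kWh
Cost = 0.8176 kWh × $0.181/kWh = $0.15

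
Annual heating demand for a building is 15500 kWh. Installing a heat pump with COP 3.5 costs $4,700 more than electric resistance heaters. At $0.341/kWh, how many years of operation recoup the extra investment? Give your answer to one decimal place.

Resistance: 15500 kWh × $0.341 = $5,285.50/yr
Heat pump: 15500 / 3.5 = 4429 kWh in → × $0.341 = $1,510.14/yr
Annual savings = $3,775.36
Payback = $4,700 / $3,775.36 = 1.24 years

1.2 years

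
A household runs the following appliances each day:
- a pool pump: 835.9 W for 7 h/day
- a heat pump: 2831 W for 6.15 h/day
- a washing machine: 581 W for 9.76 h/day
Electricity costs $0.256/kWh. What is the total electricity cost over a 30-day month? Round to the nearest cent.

pool pump: 835.9 W × 7 h × 30 d = 175,539 Wh = 175.5 kWh
heat pump: 2831 W × 6.15 h × 30 d = 522,320 Wh = 522.3 kWh
washing machine: 581 W × 9.76 h × 30 d = 170,117 Wh = 170.1 kWh
Total energy = 175.5 + 522.3 + 170.1 = 868 kWh
Cost = 868 kWh × $0.256 = $222.20

$222.20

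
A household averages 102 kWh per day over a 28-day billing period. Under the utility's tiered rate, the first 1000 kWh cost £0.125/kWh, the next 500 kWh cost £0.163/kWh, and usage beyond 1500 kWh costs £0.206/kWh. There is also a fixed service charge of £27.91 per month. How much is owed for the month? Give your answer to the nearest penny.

£513.75

Usage = 102 kWh/day × 28 days = 2856 kWh
First 1000 kWh × £0.125 = £125.00
Next 500 kWh × £0.163 = £81.50
Remaining 1356 kWh × £0.206 = £279.34
Energy charge = £485.84; + service £27.91 = £513.75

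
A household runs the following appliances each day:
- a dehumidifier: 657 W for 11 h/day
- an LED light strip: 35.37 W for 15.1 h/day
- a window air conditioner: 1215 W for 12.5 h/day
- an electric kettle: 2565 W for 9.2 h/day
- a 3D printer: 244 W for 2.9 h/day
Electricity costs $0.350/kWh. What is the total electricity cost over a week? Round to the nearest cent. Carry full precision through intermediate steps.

$115.77

dehumidifier: 657 W × 11 h × 7 d = 50,589 Wh = 50.59 kWh
LED light strip: 35.37 W × 15.1 h × 7 d = 3,739 Wh = 3.739 kWh
window air conditioner: 1215 W × 12.5 h × 7 d = 106,312 Wh = 106.3 kWh
electric kettle: 2565 W × 9.2 h × 7 d = 165,186 Wh = 165.2 kWh
3D printer: 244 W × 2.9 h × 7 d = 4,953 Wh = 4.953 kWh
Total energy = 50.59 + 3.739 + 106.3 + 165.2 + 4.953 = 330.8 kWh
Cost = 330.8 kWh × $0.350 = $115.77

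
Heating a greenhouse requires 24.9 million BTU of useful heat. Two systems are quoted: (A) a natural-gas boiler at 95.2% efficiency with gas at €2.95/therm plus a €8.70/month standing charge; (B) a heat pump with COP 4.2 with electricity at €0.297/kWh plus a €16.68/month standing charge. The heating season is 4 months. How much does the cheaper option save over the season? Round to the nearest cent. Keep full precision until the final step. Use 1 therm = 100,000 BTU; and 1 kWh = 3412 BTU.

€223.61

Heat load = 24.9 × 10⁶ BTU = 24,900,000 BTU
Gas: input = 24,900,000 / 0.952 = 26,155,462 BTU = 261.6 therm → 261.6 × €2.95 = €771.59; + 4 × €8.70 standing = €806.39
Heat pump: 24,900,000 BTU / 3412 = 7,298 kWh heat; / 4.2 = 1,738 kWh in → × €0.297 = €516.06; + 4 × €16.68 standing = €582.78
Difference = |€806.39 − €582.78| = €223.61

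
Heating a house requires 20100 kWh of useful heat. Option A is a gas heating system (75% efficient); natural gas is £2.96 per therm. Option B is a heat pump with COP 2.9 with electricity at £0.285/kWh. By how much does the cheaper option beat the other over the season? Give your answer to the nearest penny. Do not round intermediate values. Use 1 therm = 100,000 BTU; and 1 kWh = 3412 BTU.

Heat load = 20100 kWh × 3412 = 68,581,200 BTU
Gas: input = 68,581,200 / 0.75 = 91,441,600 BTU = 914.4 therm → 914.4 × £2.96 = £2,706.67
Heat pump: 68,581,200 BTU / 3412 = 20,100 kWh heat; / 2.9 = 6,931 kWh in → × £0.285 = £1,975.34
Difference = |£2,706.67 − £1,975.34| = £731.33

£731.33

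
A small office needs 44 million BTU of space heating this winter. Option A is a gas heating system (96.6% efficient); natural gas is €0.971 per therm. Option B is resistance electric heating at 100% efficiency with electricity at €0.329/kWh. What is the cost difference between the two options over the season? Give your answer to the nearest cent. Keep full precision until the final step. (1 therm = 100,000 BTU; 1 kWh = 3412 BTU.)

€3800.40

Heat load = 44 × 10⁶ BTU = 44,000,000 BTU
Gas: input = 44,000,000 / 0.966 = 45,548,654 BTU = 455.5 therm → 455.5 × €0.971 = €442.28
Electric: 44,000,000 BTU / 3412 = 12,900 kWh → × €0.329 = €4,242.67
Difference = |€442.28 − €4,242.67| = €3,800.40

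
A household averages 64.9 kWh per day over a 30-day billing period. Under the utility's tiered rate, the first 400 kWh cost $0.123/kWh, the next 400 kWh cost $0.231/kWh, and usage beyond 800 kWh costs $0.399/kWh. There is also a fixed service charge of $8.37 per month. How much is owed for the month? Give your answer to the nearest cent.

$607.62

Usage = 64.9 kWh/day × 30 days = 1947 kWh
First 400 kWh × $0.123 = $49.20
Next 400 kWh × $0.231 = $92.40
Remaining 1147 kWh × $0.399 = $457.65
Energy charge = $599.25; + service $8.37 = $607.62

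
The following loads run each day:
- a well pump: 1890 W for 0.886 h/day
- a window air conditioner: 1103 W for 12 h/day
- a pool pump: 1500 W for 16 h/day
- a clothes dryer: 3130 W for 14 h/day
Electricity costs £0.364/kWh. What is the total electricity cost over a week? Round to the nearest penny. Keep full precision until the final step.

£210.80

well pump: 1890 W × 0.886 h × 7 d = 11,722 Wh = 11.72 kWh
window air conditioner: 1103 W × 12 h × 7 d = 92,652 Wh = 92.65 kWh
pool pump: 1500 W × 16 h × 7 d = 168,000 Wh = 168 kWh
clothes dryer: 3130 W × 14 h × 7 d = 306,740 Wh = 306.7 kWh
Total energy = 11.72 + 92.65 + 168 + 306.7 = 579.1 kWh
Cost = 579.1 kWh × £0.364 = £210.80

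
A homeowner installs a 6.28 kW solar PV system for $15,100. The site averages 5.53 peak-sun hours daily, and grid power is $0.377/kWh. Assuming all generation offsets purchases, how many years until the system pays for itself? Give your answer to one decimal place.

Daily generation = 6.28 kW × 5.53 h = 34.73 kWh
Annual generation = 34.73 × 365 = 12676 kWh
Annual savings = 12676 × $0.377 = $4,778.80
Payback = $15,100 / $4,778.80 = 3.16 years

3.2 years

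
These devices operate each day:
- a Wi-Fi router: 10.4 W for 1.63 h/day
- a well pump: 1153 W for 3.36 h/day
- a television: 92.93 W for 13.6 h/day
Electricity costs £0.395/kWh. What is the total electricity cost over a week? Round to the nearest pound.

Wi-Fi router: 10.4 W × 1.63 h × 7 d = 119 Wh = 0.1187 kWh
well pump: 1153 W × 3.36 h × 7 d = 27,119 Wh = 27.12 kWh
television: 92.93 W × 13.6 h × 7 d = 8,847 Wh = 8.847 kWh
Total energy = 0.1187 + 27.12 + 8.847 = 36.08 kWh
Cost = 36.08 kWh × £0.395 = £14.25 ≈ £14

£14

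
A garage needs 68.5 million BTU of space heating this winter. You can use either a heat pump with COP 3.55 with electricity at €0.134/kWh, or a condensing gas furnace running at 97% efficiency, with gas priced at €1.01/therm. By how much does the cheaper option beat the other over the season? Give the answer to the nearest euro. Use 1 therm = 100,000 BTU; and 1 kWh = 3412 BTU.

Heat load = 68.5 × 10⁶ BTU = 68,500,000 BTU
Gas: input = 68,500,000 / 0.97 = 70,618,557 BTU = 706.2 therm → 706.2 × €1.01 = €713.25
Heat pump: 68,500,000 BTU / 3412 = 20,080 kWh heat; / 3.55 = 5,655 kWh in → × €0.134 = €757.81
Difference = |€713.25 − €757.81| = €44.56 ≈ €45

€45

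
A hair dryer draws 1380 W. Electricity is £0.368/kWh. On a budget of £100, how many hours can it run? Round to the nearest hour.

197 h

Energy budget = £100 / £0.368 per kWh = 271.7 kWh = 271,739 Wh
Runtime = 271,739 Wh / 1380 W = 196.9 h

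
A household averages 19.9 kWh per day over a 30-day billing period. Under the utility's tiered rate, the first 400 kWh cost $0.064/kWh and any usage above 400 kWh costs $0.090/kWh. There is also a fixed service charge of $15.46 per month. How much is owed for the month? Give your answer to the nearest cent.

$58.79

Usage = 19.9 kWh/day × 30 days = 597 kWh
First 400 kWh × $0.064 = $25.60
Remaining 197 kWh × $0.090 = $17.73
Energy charge = $43.33; + service $15.46 = $58.79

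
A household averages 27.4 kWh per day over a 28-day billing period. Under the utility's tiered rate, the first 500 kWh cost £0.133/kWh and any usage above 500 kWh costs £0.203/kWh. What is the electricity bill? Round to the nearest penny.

£120.74

Usage = 27.4 kWh/day × 28 days = 767.2 kWh
First 500 kWh × £0.133 = £66.50
Remaining 267.2 kWh × £0.203 = £54.24
Total = £120.74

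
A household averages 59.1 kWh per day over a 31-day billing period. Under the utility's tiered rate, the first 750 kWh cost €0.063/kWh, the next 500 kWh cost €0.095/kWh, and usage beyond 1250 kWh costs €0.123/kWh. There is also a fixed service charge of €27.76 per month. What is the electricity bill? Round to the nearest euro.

€194

Usage = 59.1 kWh/day × 31 days = 1832.1 kWh
First 750 kWh × €0.063 = €47.25
Next 500 kWh × €0.095 = €47.50
Remaining 582.1 kWh × €0.123 = €71.60
Energy charge = €166.35; + service €27.76 = €194.11 ≈ €194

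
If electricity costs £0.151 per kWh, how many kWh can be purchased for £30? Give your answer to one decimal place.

198.7 kWh

£30 / £0.151 per kWh = 198.7 kWh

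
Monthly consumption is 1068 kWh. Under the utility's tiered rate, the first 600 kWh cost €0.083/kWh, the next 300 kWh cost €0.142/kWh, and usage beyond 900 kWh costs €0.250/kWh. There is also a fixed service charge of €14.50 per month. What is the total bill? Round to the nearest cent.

First 600 kWh × €0.083 = €49.80
Next 300 kWh × €0.142 = €42.60
Remaining 168 kWh × €0.250 = €42.00
Energy charge = €134.40; + service €14.50 = €148.90

€148.90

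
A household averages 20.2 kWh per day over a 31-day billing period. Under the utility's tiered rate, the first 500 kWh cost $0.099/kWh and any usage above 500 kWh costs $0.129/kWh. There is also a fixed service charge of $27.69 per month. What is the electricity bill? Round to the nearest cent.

$93.47

Usage = 20.2 kWh/day × 31 days = 626.2 kWh
First 500 kWh × $0.099 = $49.50
Remaining 126.2 kWh × $0.129 = $16.28
Energy charge = $65.78; + service $27.69 = $93.47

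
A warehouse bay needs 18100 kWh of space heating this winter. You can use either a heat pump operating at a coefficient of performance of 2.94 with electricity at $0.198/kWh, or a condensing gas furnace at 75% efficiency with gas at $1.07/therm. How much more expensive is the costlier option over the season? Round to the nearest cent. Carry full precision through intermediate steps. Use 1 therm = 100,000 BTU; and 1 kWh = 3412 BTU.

Heat load = 18100 kWh × 3412 = 61,757,200 BTU
Gas: input = 61,757,200 / 0.75 = 82,342,933 BTU = 823.4 therm → 823.4 × $1.07 = $881.07
Heat pump: 61,757,200 BTU / 3412 = 18,100 kWh heat; / 2.94 = 6,156 kWh in → × $0.198 = $1,218.98
Difference = |$881.07 − $1,218.98| = $337.91

$337.91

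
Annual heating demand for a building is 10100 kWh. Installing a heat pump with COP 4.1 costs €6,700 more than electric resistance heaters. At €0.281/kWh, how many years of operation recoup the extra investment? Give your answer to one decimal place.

Resistance: 10100 kWh × €0.281 = €2,838.10/yr
Heat pump: 10100 / 4.1 = 2463 kWh in → × €0.281 = €692.22/yr
Annual savings = €2,145.88
Payback = €6,700 / €2,145.88 = 3.12 years

3.1 years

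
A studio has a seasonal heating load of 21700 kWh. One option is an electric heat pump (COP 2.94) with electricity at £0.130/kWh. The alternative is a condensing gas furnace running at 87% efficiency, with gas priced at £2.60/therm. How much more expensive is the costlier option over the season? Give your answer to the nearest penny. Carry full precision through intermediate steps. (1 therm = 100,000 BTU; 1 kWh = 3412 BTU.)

Heat load = 21700 kWh × 3412 = 74,040,400 BTU
Gas: input = 74,040,400 / 0.87 = 85,103,908 BTU = 851 therm → 851 × £2.60 = £2,212.70
Heat pump: 74,040,400 BTU / 3412 = 21,700 kWh heat; / 2.94 = 7,381 kWh in → × £0.130 = £959.52
Difference = |£2,212.70 − £959.52| = £1,253.18

£1253.18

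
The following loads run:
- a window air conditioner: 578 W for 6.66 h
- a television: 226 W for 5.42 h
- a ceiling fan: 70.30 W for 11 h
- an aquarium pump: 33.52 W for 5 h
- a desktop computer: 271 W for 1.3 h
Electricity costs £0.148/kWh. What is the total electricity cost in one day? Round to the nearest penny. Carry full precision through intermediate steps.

£0.94

window air conditioner: 578 W × 6.66 h = 3,849 Wh = 3.849 kWh
television: 226 W × 5.42 h = 1,225 Wh = 1.225 kWh
ceiling fan: 70.30 W × 11 h = 773 Wh = 0.7733 kWh
aquarium pump: 33.52 W × 5 h = 168 Wh = 0.1676 kWh
desktop computer: 271 W × 1.3 h = 352 Wh = 0.3523 kWh
Total energy = 3.849 + 1.225 + 0.7733 + 0.1676 + 0.3523 = 6.368 kWh
Cost = 6.368 kWh × £0.148 = £0.94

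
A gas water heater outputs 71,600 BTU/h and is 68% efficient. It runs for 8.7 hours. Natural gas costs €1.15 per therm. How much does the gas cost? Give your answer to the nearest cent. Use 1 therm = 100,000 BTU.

€10.53

Heat delivered = 71,600 BTU/h × 8.7 h = 622,920 BTU
Gas input = 622,920 / 0.68 = 916,059 BTU
= 916,059 / 100,000 = 9.161 therm
Cost = 9.161 × €1.15/therm = €10.53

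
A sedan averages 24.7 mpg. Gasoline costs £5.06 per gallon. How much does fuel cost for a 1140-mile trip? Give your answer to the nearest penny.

Fuel = 1140 mi / 24.7 mpg = 46.15 gal
Cost = 46.15 gal × £5.06/gal = £233.54

£233.54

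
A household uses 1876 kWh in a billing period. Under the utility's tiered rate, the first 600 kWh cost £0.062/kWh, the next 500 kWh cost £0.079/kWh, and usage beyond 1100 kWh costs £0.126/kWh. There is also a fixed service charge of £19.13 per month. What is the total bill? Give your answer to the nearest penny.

£193.61

First 600 kWh × £0.062 = £37.20
Next 500 kWh × £0.079 = £39.50
Remaining 776 kWh × £0.126 = £97.78
Energy charge = £174.48; + service £19.13 = £193.61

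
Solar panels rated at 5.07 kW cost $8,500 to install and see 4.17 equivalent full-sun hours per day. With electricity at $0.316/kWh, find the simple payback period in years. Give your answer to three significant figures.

Daily generation = 5.07 kW × 4.17 h = 21.14 kWh
Annual generation = 21.14 × 365 = 7716.8 kWh
Annual savings = 7716.8 × $0.316 = $2,438.51
Payback = $8,500 / $2,438.51 = 3.49 years

3.49 years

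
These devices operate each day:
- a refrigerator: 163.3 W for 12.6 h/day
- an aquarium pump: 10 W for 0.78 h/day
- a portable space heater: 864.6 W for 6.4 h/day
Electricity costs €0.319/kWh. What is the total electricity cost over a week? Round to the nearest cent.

refrigerator: 163.3 W × 12.6 h × 7 d = 14,403 Wh = 14.4 kWh
aquarium pump: 10 W × 0.78 h × 7 d = 55 Wh = 0.0546 kWh
portable space heater: 864.6 W × 6.4 h × 7 d = 38,734 Wh = 38.73 kWh
Total energy = 14.4 + 0.0546 + 38.73 = 53.19 kWh
Cost = 53.19 kWh × €0.319 = €16.97

€16.97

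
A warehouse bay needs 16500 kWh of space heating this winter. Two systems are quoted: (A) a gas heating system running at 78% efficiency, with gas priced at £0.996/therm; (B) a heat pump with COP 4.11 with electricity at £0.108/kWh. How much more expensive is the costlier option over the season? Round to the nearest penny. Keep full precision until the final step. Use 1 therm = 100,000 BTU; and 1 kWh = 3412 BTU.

Heat load = 16500 kWh × 3412 = 56,298,000 BTU
Gas: input = 56,298,000 / 0.780 = 72,176,923 BTU = 721.8 therm → 721.8 × £0.996 = £718.88
Heat pump: 56,298,000 BTU / 3412 = 16,500 kWh heat; / 4.11 = 4,015 kWh in → × £0.108 = £433.58
Difference = |£718.88 − £433.58| = £285.31

£285.31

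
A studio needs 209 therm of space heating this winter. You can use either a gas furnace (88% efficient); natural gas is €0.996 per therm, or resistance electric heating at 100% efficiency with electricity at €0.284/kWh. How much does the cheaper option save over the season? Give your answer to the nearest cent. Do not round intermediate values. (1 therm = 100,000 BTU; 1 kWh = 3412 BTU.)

Heat load = 209 therm × 100,000 = 20,900,000 BTU
Gas: input = 20,900,000 / 0.88 = 23,750,000 BTU = 237.5 therm → 237.5 × €0.996 = €236.55
Electric: 20,900,000 BTU / 3412 = 6,125 kWh → × €0.284 = €1,739.62
Difference = |€236.55 − €1,739.62| = €1,503.07

€1503.07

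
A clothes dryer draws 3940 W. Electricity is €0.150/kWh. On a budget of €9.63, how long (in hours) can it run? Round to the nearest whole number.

16 h

Energy budget = €9.63 / €0.150 per kWh = 64.2 kWh = 64,200 Wh
Runtime = 64,200 Wh / 3940 W = 16.29 h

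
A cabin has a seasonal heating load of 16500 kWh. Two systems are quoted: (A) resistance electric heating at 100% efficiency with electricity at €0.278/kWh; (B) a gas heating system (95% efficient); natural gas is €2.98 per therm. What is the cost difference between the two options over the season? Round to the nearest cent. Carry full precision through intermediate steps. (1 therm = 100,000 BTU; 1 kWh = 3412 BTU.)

€2821.02

Heat load = 16500 kWh × 3412 = 56,298,000 BTU
Gas: input = 56,298,000 / 0.95 = 59,261,053 BTU = 592.6 therm → 592.6 × €2.98 = €1,765.98
Electric: 56,298,000 BTU / 3412 = 16,500 kWh → × €0.278 = €4,587.00
Difference = |€1,765.98 − €4,587.00| = €2,821.02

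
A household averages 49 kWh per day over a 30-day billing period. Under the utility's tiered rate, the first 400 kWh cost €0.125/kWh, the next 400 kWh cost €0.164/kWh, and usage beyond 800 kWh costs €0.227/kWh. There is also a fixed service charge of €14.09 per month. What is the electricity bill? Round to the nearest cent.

€281.78

Usage = 49 kWh/day × 30 days = 1470 kWh
First 400 kWh × €0.125 = €50.00
Next 400 kWh × €0.164 = €65.60
Remaining 670 kWh × €0.227 = €152.09
Energy charge = €267.69; + service €14.09 = €281.78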